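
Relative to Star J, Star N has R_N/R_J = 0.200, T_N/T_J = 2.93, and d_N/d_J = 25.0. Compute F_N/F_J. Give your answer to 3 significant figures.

L_N/L_J = (R_N/R_J)²(T_N/T_J)⁴ = (0.200)² × (2.93)⁴ = 2.948.
F_N/F_J = (L_N/L_J)/(d_N/d_J)² = 2.948 / (25.0)² = 0.004717.

0.00472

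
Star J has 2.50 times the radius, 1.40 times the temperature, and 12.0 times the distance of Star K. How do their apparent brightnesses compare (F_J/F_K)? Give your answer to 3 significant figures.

0.167

L_J/L_K = (R_J/R_K)²(T_J/T_K)⁴ = (2.50)² × (1.40)⁴ = 24.01.
F_J/F_K = (L_J/L_K)/(d_J/d_K)² = 24.01 / (12.0)² = 0.1667.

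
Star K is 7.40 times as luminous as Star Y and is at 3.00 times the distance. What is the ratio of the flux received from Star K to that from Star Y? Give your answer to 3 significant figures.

0.822

F = L/(4πd²), so F_K/F_Y = (L_K/L_Y) / (d_K/d_Y)²
= 7.40 / (3.00)² = 7.40 / 9.000 = 0.8222.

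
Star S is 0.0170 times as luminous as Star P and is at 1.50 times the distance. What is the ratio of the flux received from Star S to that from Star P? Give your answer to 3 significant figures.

F = L/(4πd²), so F_S/F_P = (L_S/L_P) / (d_S/d_P)²
= 0.0170 / (1.50)² = 0.0170 / 2.250 = 0.007556.

0.00756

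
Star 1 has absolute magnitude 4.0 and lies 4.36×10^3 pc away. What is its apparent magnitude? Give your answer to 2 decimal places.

m = M + 5 log₁₀(d/10 pc) = 4.0 + 5 log₁₀(4.36×10^3/10)
  = 4.0 + 5 × 2.639 = 4.0 + 13.20 = 17.20.

17.20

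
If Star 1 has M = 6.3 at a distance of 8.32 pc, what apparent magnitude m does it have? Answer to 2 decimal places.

m = M + 5 log₁₀(d/10 pc) = 6.3 + 5 log₁₀(8.32/10)
  = 6.3 + 5 × -0.080 = 6.3 + -0.40 = 5.90.

5.90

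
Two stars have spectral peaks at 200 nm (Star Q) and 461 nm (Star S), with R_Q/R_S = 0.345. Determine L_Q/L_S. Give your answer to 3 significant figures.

Wien's law gives T ∝ 1/λ_max, so T_Q/T_S = λ_S/λ_Q = 461/200 = 2.305.
Then L ∝ R²T⁴ gives L_Q/L_S = (0.345)² × (2.305)⁴ = 0.1190 × 28.23 = 3.360.

3.36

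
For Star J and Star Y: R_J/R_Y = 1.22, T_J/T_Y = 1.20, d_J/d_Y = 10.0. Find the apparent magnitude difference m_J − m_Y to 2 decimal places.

3.78

L_J/L_Y = (1.22)²(1.20)⁴ = 3.086.
F_J/F_Y = (L_J/L_Y)/(d_J/d_Y)² = 3.086/100.0 = 0.03086.
m_J − m_Y = −2.5 log₁₀(0.03086) = 3.78.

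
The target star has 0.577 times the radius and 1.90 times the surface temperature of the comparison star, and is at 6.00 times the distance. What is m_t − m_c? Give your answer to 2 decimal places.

2.30

L_t/L_c = (0.577)²(1.90)⁴ = 4.339.
F_t/F_c = (L_t/L_c)/(d_t/d_c)² = 4.339/36.00 = 0.1205.
m_t − m_c = −2.5 log₁₀(0.1205) = 2.30.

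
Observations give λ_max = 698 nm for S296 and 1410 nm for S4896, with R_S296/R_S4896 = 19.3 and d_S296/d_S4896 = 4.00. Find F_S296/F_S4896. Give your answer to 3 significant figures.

388

Wien's law: T_S296/T_S4896 = λ_S4896/λ_S296 = 1410/698 = 2.020.
L_S296/L_S4896 = (R_S296/R_S4896)²(T_S296/T_S4896)⁴ = (19.3)²(2.020)⁴ = 6203.
F_S296/F_S4896 = (L_S296/L_S4896)/(d_S296/d_S4896)² = 6203/(4.00)² = 387.7.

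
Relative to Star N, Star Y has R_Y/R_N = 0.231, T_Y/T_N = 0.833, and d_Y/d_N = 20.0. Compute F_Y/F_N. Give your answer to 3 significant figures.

6.42×10^-5

L_Y/L_N = (R_Y/R_N)²(T_Y/T_N)⁴ = (0.231)² × (0.833)⁴ = 0.02569.
F_Y/F_N = (L_Y/L_N)/(d_Y/d_N)² = 0.02569 / (20.0)² = 6.423×10^-5.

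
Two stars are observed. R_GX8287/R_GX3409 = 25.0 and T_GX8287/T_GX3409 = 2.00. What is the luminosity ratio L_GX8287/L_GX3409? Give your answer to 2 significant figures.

1.0×10^4

From the Stefan–Boltzmann law, L ∝ R²T⁴, so
L_GX8287/L_GX3409 = (R_GX8287/R_GX3409)² (T_GX8287/T_GX3409)⁴ = (25.0)² × (2.00)⁴ = 625.0 × 16.00 = 1.000×10^4.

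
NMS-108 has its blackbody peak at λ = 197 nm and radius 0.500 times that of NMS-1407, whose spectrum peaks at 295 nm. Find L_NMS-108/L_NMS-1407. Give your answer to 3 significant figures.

Wien's law gives T ∝ 1/λ_max, so T_NMS-108/T_NMS-1407 = λ_NMS-1407/λ_NMS-108 = 295/197 = 1.497.
Then L ∝ R²T⁴ gives L_NMS-108/L_NMS-1407 = (0.500)² × (1.497)⁴ = 0.2500 × 5.028 = 1.257.

1.26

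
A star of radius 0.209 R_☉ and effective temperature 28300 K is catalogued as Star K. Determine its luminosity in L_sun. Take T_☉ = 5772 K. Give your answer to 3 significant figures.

25.2 L_sun

L/L_☉ = (R/R_☉)² (T/T_☉)⁴ = (0.209)² × (28300/5772)⁴
       = 0.04368 × (4.903)⁴ = 0.04368 × 577.9 = 25.24.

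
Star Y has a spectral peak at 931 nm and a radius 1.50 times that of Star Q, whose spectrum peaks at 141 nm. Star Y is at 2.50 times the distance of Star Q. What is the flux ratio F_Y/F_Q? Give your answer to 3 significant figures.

1.89×10^-4

Wien's law: T_Y/T_Q = λ_Q/λ_Y = 141/931 = 0.1515.
L_Y/L_Q = (R_Y/R_Q)²(T_Y/T_Q)⁴ = (1.50)²(0.1515)⁴ = 0.001184.
F_Y/F_Q = (L_Y/L_Q)/(d_Y/d_Q)² = 0.001184/(2.50)² = 1.894×10^-4.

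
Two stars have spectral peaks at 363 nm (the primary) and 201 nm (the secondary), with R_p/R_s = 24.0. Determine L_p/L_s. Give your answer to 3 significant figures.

54.1

Wien's law gives T ∝ 1/λ_max, so T_p/T_s = λ_s/λ_p = 201/363 = 0.5537.
Then L ∝ R²T⁴ gives L_p/L_s = (24.0)² × (0.5537)⁴ = 576.0 × 0.09401 = 54.15.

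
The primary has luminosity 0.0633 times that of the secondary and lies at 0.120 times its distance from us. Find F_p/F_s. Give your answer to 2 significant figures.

F = L/(4πd²), so F_p/F_s = (L_p/L_s) / (d_p/d_s)²
= 0.0633 / (0.120)² = 0.0633 / 0.01440 = 4.396.

4.4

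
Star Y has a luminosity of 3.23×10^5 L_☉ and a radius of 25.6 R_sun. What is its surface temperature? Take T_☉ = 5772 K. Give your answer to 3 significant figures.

T/T_☉ = (L/L_☉)^(1/4) / (R/R_☉)^(1/2)
T = 5772 × (3.23×10^5)^(1/4) / √(25.6) = 5772 × 23.84 / 5.060 = 2.720×10^4 K.

2.72×10^4 K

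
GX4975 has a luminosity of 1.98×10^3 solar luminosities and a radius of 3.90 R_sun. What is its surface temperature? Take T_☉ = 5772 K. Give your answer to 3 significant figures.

T/T_☉ = (L/L_☉)^(1/4) / (R/R_☉)^(1/2)
T = 5772 × (1.98×10^3)^(1/4) / √(3.90) = 5772 × 6.671 / 1.975 = 1.950×10^4 K.

1.95×10^4 K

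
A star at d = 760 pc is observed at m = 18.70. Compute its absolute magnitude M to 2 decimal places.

9.30

M = m − 5 log₁₀(d/10 pc) = 18.70 − 5 log₁₀(760/10)
  = 18.70 − 5 × 1.881 = 18.70 − 9.40 = 9.30.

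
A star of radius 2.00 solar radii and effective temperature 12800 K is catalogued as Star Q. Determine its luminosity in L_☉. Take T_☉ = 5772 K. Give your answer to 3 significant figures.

96.7 L_☉

L/L_☉ = (R/R_☉)² (T/T_☉)⁴ = (2.00)² × (12800/5772)⁴
       = 4.000 × (2.218)⁴ = 4.000 × 24.18 = 96.74.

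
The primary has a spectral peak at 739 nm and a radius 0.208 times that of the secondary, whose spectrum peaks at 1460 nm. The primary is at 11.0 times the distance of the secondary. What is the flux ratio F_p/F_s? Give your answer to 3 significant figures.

0.00545

Wien's law: T_p/T_s = λ_s/λ_p = 1460/739 = 1.976.
L_p/L_s = (R_p/R_s)²(T_p/T_s)⁴ = (0.208)²(1.976)⁴ = 0.6591.
F_p/F_s = (L_p/L_s)/(d_p/d_s)² = 0.6591/(11.0)² = 0.005447.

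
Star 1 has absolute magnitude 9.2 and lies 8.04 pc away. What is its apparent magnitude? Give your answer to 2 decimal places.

m = M + 5 log₁₀(d/10 pc) = 9.2 + 5 log₁₀(8.04/10)
  = 9.2 + 5 × -0.095 = 9.2 + -0.47 = 8.73.

8.73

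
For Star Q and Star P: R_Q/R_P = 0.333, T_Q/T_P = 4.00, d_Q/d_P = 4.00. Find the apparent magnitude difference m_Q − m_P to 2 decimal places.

L_Q/L_P = (0.333)²(4.00)⁴ = 28.39.
F_Q/F_P = (L_Q/L_P)/(d_Q/d_P)² = 28.39/16.00 = 1.774.
m_Q − m_P = −2.5 log₁₀(1.774) = -0.62.

-0.62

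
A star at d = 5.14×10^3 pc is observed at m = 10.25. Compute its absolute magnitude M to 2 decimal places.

M = m − 5 log₁₀(d/10 pc) = 10.25 − 5 log₁₀(5.14×10^3/10)
  = 10.25 − 5 × 2.711 = 10.25 − 13.55 = -3.30.

-3.30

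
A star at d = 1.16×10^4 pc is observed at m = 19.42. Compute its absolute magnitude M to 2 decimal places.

M = m − 5 log₁₀(d/10 pc) = 19.42 − 5 log₁₀(1.16×10^4/10)
  = 19.42 − 5 × 3.064 = 19.42 − 15.32 = 4.10.

4.10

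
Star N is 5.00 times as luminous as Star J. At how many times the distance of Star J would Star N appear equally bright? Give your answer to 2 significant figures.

Equal flux requires L_N/d_N² = L_J/d_J², so d_N/d_J = √(L_N/L_J)
= √(5.00) = 2.236.

2.2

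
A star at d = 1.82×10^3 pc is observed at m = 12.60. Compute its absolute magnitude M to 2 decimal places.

M = m − 5 log₁₀(d/10 pc) = 12.60 − 5 log₁₀(1.82×10^3/10)
  = 12.60 − 5 × 2.260 = 12.60 − 11.30 = 1.30.

1.30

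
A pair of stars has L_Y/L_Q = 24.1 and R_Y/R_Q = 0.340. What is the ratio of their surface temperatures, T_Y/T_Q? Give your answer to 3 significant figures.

3.80

L ∝ R²T⁴ gives T ∝ (L/R²)^(1/4), so
T_Y/T_Q = (24.1 / 0.340²)^(1/4) = (208.5)^(1/4) = 3.800.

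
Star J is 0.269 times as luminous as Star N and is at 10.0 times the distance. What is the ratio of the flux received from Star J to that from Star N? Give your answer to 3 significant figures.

0.00269

F = L/(4πd²), so F_J/F_N = (L_J/L_N) / (d_J/d_N)²
= 0.269 / (10.0)² = 0.269 / 100.0 = 0.002690.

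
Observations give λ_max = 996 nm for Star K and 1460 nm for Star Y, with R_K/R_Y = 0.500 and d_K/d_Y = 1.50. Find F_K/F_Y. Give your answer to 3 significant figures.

0.513

Wien's law: T_K/T_Y = λ_Y/λ_K = 1460/996 = 1.466.
L_K/L_Y = (R_K/R_Y)²(T_K/T_Y)⁴ = (0.500)²(1.466)⁴ = 1.154.
F_K/F_Y = (L_K/L_Y)/(d_K/d_Y)² = 1.154/(1.50)² = 0.5130.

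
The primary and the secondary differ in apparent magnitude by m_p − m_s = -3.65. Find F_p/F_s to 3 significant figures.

F_p/F_s = 10^(−(m_p − m_s)/2.5) = 10^(3.65/2.5) = 10^1.460 = 28.84.

28.8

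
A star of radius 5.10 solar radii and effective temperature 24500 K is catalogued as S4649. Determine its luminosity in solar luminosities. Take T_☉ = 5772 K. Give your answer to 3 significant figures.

L/L_☉ = (R/R_☉)² (T/T_☉)⁴ = (5.10)² × (24500/5772)⁴
       = 26.01 × (4.245)⁴ = 26.01 × 324.6 = 8443.

8.44×10^3 solar luminosities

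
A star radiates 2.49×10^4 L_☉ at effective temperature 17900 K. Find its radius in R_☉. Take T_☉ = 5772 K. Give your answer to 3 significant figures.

R/R_☉ = √(L/L_☉) / (T/T_☉)² = √(2.49×10^4) / (3.101)²
       = 157.8 / 9.617 = 16.41.

16.4 R_☉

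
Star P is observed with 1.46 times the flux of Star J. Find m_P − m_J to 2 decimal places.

-0.41

m_P − m_J = −2.5 log₁₀(F_P/F_J) = −2.5 log₁₀(1.46) = −2.5 × (0.164) = -0.411.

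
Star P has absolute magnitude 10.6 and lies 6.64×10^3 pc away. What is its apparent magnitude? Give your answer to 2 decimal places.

24.71

m = M + 5 log₁₀(d/10 pc) = 10.6 + 5 log₁₀(6.64×10^3/10)
  = 10.6 + 5 × 2.822 = 10.6 + 14.11 = 24.71.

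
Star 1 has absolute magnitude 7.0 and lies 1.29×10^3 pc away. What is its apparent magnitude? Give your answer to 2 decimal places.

17.55

m = M + 5 log₁₀(d/10 pc) = 7.0 + 5 log₁₀(1.29×10^3/10)
  = 7.0 + 5 × 2.111 = 7.0 + 10.55 = 17.55.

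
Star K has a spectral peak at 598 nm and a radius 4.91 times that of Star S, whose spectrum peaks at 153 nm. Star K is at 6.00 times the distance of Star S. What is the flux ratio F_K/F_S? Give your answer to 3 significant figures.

Wien's law: T_K/T_S = λ_S/λ_K = 153/598 = 0.2559.
L_K/L_S = (R_K/R_S)²(T_K/T_S)⁴ = (4.91)²(0.2559)⁴ = 0.1033.
F_K/F_S = (L_K/L_S)/(d_K/d_S)² = 0.1033/(6.00)² = 0.002870.

0.00287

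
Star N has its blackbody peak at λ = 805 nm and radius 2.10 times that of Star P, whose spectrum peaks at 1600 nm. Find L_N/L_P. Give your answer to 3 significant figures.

68.8

Wien's law gives T ∝ 1/λ_max, so T_N/T_P = λ_P/λ_N = 1600/805 = 1.988.
Then L ∝ R²T⁴ gives L_N/L_P = (2.10)² × (1.988)⁴ = 4.410 × 15.61 = 68.82.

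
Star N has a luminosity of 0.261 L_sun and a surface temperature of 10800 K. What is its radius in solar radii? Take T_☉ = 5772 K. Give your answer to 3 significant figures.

R/R_☉ = √(L/L_☉) / (T/T_☉)² = √(0.261) / (1.871)²
       = 0.5109 / 3.501 = 0.1459.

0.146 solar radii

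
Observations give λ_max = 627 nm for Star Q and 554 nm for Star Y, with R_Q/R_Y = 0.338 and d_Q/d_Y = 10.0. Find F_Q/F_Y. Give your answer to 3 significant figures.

6.96×10^-4

Wien's law: T_Q/T_Y = λ_Y/λ_Q = 554/627 = 0.8836.
L_Q/L_Y = (R_Q/R_Y)²(T_Q/T_Y)⁴ = (0.338)²(0.8836)⁴ = 0.06963.
F_Q/F_Y = (L_Q/L_Y)/(d_Q/d_Y)² = 0.06963/(10.0)² = 6.963×10^-4.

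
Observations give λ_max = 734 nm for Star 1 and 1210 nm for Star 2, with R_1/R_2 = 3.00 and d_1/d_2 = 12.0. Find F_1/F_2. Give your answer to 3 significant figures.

0.462

Wien's law: T_1/T_2 = λ_2/λ_1 = 1210/734 = 1.649.
L_1/L_2 = (R_1/R_2)²(T_1/T_2)⁴ = (3.00)²(1.649)⁴ = 66.47.
F_1/F_2 = (L_1/L_2)/(d_1/d_2)² = 66.47/(12.0)² = 0.4616.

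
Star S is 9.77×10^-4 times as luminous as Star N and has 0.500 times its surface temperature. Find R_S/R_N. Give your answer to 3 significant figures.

L ∝ R²T⁴ gives R ∝ √L / T², so
R_S/R_N = √(9.77×10^-4) / (0.500)² = 0.03126 / 0.2500 = 0.1250.

0.125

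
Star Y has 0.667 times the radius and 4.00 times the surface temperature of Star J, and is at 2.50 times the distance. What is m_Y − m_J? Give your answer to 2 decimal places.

-3.15

L_Y/L_J = (0.667)²(4.00)⁴ = 113.9.
F_Y/F_J = (L_Y/L_J)/(d_Y/d_J)² = 113.9/6.250 = 18.22.
m_Y − m_J = −2.5 log₁₀(18.22) = -3.15.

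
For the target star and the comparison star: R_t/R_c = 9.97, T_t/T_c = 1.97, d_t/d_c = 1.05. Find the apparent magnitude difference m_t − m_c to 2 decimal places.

-7.83

L_t/L_c = (9.97)²(1.97)⁴ = 1497.
F_t/F_c = (L_t/L_c)/(d_t/d_c)² = 1497/1.103 = 1358.
m_t − m_c = −2.5 log₁₀(1358) = -7.83.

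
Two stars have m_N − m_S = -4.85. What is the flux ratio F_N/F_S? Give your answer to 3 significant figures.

F_N/F_S = 10^(−(m_N − m_S)/2.5) = 10^(4.85/2.5) = 10^1.940 = 87.10.

87.1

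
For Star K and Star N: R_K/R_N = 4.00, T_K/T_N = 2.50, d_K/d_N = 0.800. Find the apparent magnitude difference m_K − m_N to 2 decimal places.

-7.47

L_K/L_N = (4.00)²(2.50)⁴ = 625.0.
F_K/F_N = (L_K/L_N)/(d_K/d_N)² = 625.0/0.6400 = 976.6.
m_K − m_N = −2.5 log₁₀(976.6) = -7.47.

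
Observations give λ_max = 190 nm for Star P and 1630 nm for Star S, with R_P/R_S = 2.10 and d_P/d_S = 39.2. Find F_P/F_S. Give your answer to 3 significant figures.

Wien's law: T_P/T_S = λ_S/λ_P = 1630/190 = 8.579.
L_P/L_S = (R_P/R_S)²(T_P/T_S)⁴ = (2.10)²(8.579)⁴ = 2.389×10^4.
F_P/F_S = (L_P/L_S)/(d_P/d_S)² = 2.389×10^4/(39.2)² = 15.55.

15.5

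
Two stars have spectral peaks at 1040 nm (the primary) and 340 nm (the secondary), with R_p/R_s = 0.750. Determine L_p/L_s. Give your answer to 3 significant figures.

Wien's law gives T ∝ 1/λ_max, so T_p/T_s = λ_s/λ_p = 340/1040 = 0.3269.
Then L ∝ R²T⁴ gives L_p/L_s = (0.750)² × (0.3269)⁴ = 0.5625 × 0.01142 = 0.006425.

0.00643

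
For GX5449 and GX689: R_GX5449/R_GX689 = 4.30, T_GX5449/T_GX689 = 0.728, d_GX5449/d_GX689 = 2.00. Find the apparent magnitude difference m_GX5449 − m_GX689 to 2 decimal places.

L_GX5449/L_GX689 = (4.30)²(0.728)⁴ = 5.194.
F_GX5449/F_GX689 = (L_GX5449/L_GX689)/(d_GX5449/d_GX689)² = 5.194/4.000 = 1.298.
m_GX5449 − m_GX689 = −2.5 log₁₀(1.298) = -0.28.

-0.28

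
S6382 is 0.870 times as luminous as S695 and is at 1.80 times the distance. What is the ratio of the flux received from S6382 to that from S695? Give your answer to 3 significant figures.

0.269

F = L/(4πd²), so F_S6382/F_S695 = (L_S6382/L_S695) / (d_S6382/d_S695)²
= 0.870 / (1.80)² = 0.870 / 3.240 = 0.2685.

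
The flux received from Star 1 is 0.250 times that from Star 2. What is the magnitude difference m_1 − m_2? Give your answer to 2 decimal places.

1.51

m_1 − m_2 = −2.5 log₁₀(F_1/F_2) = −2.5 log₁₀(0.250) = −2.5 × (-0.602) = 1.505.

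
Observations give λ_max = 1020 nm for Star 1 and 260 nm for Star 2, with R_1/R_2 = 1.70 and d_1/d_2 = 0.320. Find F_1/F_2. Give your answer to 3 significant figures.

Wien's law: T_1/T_2 = λ_2/λ_1 = 260/1020 = 0.2549.
L_1/L_2 = (R_1/R_2)²(T_1/T_2)⁴ = (1.70)²(0.2549)⁴ = 0.01220.
F_1/F_2 = (L_1/L_2)/(d_1/d_2)² = 0.01220/(0.320)² = 0.1191.

0.119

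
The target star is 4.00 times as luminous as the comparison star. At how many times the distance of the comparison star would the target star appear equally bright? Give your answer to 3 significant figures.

Equal flux requires L_t/d_t² = L_c/d_c², so d_t/d_c = √(L_t/L_c)
= √(4.00) = 2.000.

2.00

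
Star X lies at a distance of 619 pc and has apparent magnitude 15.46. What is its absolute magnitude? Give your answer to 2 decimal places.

M = m − 5 log₁₀(d/10 pc) = 15.46 − 5 log₁₀(619/10)
  = 15.46 − 5 × 1.792 = 15.46 − 8.96 = 6.50.

6.50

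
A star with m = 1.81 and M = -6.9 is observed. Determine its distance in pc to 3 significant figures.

552 pc

m − M = 5 log₁₀(d/10 pc)
1.81 − (-6.9) = 8.71 = 5 log₁₀(d/10)
d = 10 × 10^(8.71/5) = 10 × 10^1.742 = 552.1 pc.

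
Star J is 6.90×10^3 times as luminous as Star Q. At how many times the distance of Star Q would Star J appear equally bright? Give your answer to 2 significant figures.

Equal flux requires L_J/d_J² = L_Q/d_Q², so d_J/d_Q = √(L_J/L_Q)
= √(6.90×10^3) = 83.07.

83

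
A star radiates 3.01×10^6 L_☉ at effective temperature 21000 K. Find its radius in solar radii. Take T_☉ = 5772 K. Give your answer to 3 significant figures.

R/R_☉ = √(L/L_☉) / (T/T_☉)² = √(3.01×10^6) / (3.638)²
       = 1735 / 13.24 = 131.1.

131 solar radii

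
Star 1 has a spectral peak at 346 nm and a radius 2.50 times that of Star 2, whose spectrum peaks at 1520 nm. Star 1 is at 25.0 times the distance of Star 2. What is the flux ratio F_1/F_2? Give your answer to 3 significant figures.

Wien's law: T_1/T_2 = λ_2/λ_1 = 1520/346 = 4.393.
L_1/L_2 = (R_1/R_2)²(T_1/T_2)⁴ = (2.50)²(4.393)⁴ = 2328.
F_1/F_2 = (L_1/L_2)/(d_1/d_2)² = 2328/(25.0)² = 3.725.

3.72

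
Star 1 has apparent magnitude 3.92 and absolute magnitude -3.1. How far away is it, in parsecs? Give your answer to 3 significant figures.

254 pc

m − M = 5 log₁₀(d/10 pc)
3.92 − (-3.1) = 7.02 = 5 log₁₀(d/10)
d = 10 × 10^(7.02/5) = 10 × 10^1.404 = 253.5 pc.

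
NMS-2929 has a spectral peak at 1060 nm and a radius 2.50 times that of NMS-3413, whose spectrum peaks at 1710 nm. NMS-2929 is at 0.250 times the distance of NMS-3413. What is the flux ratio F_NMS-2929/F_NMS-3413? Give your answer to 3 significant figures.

Wien's law: T_NMS-2929/T_NMS-3413 = λ_NMS-3413/λ_NMS-2929 = 1710/1060 = 1.613.
L_NMS-2929/L_NMS-3413 = (R_NMS-2929/R_NMS-3413)²(T_NMS-2929/T_NMS-3413)⁴ = (2.50)²(1.613)⁴ = 42.33.
F_NMS-2929/F_NMS-3413 = (L_NMS-2929/L_NMS-3413)/(d_NMS-2929/d_NMS-3413)² = 42.33/(0.250)² = 677.3.

677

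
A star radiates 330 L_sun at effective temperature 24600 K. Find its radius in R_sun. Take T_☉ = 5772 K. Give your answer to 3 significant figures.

1.00 R_sun

R/R_☉ = √(L/L_☉) / (T/T_☉)² = √(330) / (4.262)²
       = 18.17 / 18.16 = 1.000.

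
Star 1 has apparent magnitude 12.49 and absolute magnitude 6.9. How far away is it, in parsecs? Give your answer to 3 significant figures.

131 pc

m − M = 5 log₁₀(d/10 pc)
12.49 − (6.9) = 5.59 = 5 log₁₀(d/10)
d = 10 × 10^(5.59/5) = 10 × 10^1.118 = 131.2 pc.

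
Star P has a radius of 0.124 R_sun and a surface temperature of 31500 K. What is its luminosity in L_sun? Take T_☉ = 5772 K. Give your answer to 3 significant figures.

L/L_☉ = (R/R_☉)² (T/T_☉)⁴ = (0.124)² × (31500/5772)⁴
       = 0.01538 × (5.457)⁴ = 0.01538 × 887.0 = 13.64.

13.6 L_sun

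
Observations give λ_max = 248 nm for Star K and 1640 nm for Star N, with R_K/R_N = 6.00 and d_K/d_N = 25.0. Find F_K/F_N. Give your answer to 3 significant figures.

Wien's law: T_K/T_N = λ_N/λ_K = 1640/248 = 6.613.
L_K/L_N = (R_K/R_N)²(T_K/T_N)⁴ = (6.00)²(6.613)⁴ = 6.884×10^4.
F_K/F_N = (L_K/L_N)/(d_K/d_N)² = 6.884×10^4/(25.0)² = 110.2.

110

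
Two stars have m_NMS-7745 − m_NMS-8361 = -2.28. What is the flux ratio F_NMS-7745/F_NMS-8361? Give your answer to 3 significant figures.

F_NMS-7745/F_NMS-8361 = 10^(−(m_NMS-7745 − m_NMS-8361)/2.5) = 10^(2.28/2.5) = 10^0.912 = 8.166.

8.17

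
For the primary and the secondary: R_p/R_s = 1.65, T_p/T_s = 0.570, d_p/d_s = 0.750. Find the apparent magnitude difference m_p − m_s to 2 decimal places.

L_p/L_s = (1.65)²(0.570)⁴ = 0.2874.
F_p/F_s = (L_p/L_s)/(d_p/d_s)² = 0.2874/0.5625 = 0.5109.
m_p − m_s = −2.5 log₁₀(0.5109) = 0.73.

0.73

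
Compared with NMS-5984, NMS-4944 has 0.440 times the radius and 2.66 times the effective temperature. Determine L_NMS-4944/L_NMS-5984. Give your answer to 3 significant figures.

9.69

From the Stefan–Boltzmann law, L ∝ R²T⁴, so
L_NMS-4944/L_NMS-5984 = (R_NMS-4944/R_NMS-5984)² (T_NMS-4944/T_NMS-5984)⁴ = (0.440)² × (2.66)⁴ = 0.1936 × 50.06 = 9.692.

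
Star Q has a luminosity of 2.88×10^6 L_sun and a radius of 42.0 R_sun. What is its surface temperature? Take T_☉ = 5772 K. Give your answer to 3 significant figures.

T/T_☉ = (L/L_☉)^(1/4) / (R/R_☉)^(1/2)
T = 5772 × (2.88×10^6)^(1/4) / √(42.0) = 5772 × 41.20 / 6.481 = 3.669×10^4 K.

3.67×10^4 K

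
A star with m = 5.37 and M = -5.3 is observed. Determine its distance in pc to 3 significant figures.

1.36×10^3 pc

m − M = 5 log₁₀(d/10 pc)
5.37 − (-5.3) = 10.67 = 5 log₁₀(d/10)
d = 10 × 10^(10.67/5) = 10 × 10^2.134 = 1361 pc.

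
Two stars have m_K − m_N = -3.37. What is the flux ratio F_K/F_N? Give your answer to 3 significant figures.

22.3

F_K/F_N = 10^(−(m_K − m_N)/2.5) = 10^(3.37/2.5) = 10^1.348 = 22.28.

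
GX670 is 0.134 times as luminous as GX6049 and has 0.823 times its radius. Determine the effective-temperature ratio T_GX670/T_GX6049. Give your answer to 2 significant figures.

0.67

L ∝ R²T⁴ gives T ∝ (L/R²)^(1/4), so
T_GX670/T_GX6049 = (0.134 / 0.823²)^(1/4) = (0.1978)^(1/4) = 0.6669.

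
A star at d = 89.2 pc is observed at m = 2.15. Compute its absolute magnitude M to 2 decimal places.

M = m − 5 log₁₀(d/10 pc) = 2.15 − 5 log₁₀(89.2/10)
  = 2.15 − 5 × 0.950 = 2.15 − 4.75 = -2.60.

-2.60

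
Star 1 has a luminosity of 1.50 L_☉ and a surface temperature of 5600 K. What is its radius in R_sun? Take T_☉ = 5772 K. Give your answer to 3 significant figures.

R/R_☉ = √(L/L_☉) / (T/T_☉)² = √(1.50) / (0.9702)²
       = 1.225 / 0.9413 = 1.301.

1.30 R_sun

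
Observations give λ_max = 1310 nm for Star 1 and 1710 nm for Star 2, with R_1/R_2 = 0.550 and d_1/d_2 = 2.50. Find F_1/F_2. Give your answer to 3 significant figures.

0.141

Wien's law: T_1/T_2 = λ_2/λ_1 = 1710/1310 = 1.305.
L_1/L_2 = (R_1/R_2)²(T_1/T_2)⁴ = (0.550)²(1.305)⁴ = 0.8783.
F_1/F_2 = (L_1/L_2)/(d_1/d_2)² = 0.8783/(2.50)² = 0.1405.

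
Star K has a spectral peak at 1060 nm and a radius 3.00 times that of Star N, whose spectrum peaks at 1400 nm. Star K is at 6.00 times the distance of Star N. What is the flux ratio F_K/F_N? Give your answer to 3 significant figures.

Wien's law: T_K/T_N = λ_N/λ_K = 1400/1060 = 1.321.
L_K/L_N = (R_K/R_N)²(T_K/T_N)⁴ = (3.00)²(1.321)⁴ = 27.39.
F_K/F_N = (L_K/L_N)/(d_K/d_N)² = 27.39/(6.00)² = 0.7607.

0.761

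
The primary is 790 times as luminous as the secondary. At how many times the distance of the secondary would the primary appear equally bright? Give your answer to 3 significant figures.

Equal flux requires L_p/d_p² = L_s/d_s², so d_p/d_s = √(L_p/L_s)
= √(790) = 28.11.

28.1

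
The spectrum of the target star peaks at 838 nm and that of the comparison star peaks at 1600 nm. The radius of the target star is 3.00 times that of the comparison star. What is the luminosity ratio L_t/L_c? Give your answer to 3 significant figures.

Wien's law gives T ∝ 1/λ_max, so T_t/T_c = λ_c/λ_t = 1600/838 = 1.909.
Then L ∝ R²T⁴ gives L_t/L_c = (3.00)² × (1.909)⁴ = 9.000 × 13.29 = 119.6.

120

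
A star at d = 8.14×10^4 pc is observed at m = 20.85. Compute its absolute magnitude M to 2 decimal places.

1.30

M = m − 5 log₁₀(d/10 pc) = 20.85 − 5 log₁₀(8.14×10^4/10)
  = 20.85 − 5 × 3.911 = 20.85 − 19.55 = 1.30.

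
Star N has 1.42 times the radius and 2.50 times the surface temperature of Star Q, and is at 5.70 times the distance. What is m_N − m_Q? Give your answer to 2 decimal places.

L_N/L_Q = (1.42)²(2.50)⁴ = 78.77.
F_N/F_Q = (L_N/L_Q)/(d_N/d_Q)² = 78.77/32.49 = 2.424.
m_N − m_Q = −2.5 log₁₀(2.424) = -0.96.

-0.96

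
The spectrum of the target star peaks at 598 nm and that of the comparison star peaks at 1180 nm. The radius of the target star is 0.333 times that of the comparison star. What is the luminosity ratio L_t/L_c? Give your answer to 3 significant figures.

1.68

Wien's law gives T ∝ 1/λ_max, so T_t/T_c = λ_c/λ_t = 1180/598 = 1.973.
Then L ∝ R²T⁴ gives L_t/L_c = (0.333)² × (1.973)⁴ = 0.1109 × 15.16 = 1.681.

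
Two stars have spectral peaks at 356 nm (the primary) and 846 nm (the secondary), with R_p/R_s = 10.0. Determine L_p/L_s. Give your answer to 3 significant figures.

Wien's law gives T ∝ 1/λ_max, so T_p/T_s = λ_s/λ_p = 846/356 = 2.376.
Then L ∝ R²T⁴ gives L_p/L_s = (10.0)² × (2.376)⁴ = 100.0 × 31.89 = 3189.

3.19×10^3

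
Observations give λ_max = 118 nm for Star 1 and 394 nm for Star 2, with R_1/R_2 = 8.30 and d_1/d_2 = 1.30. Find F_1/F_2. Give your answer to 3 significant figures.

Wien's law: T_1/T_2 = λ_2/λ_1 = 394/118 = 3.339.
L_1/L_2 = (R_1/R_2)²(T_1/T_2)⁴ = (8.30)²(3.339)⁴ = 8563.
F_1/F_2 = (L_1/L_2)/(d_1/d_2)² = 8563/(1.30)² = 5067.

5.07×10^3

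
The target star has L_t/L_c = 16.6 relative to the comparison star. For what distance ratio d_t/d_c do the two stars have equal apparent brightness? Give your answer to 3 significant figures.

4.07

Equal flux requires L_t/d_t² = L_c/d_c², so d_t/d_c = √(L_t/L_c)
= √(16.6) = 4.074.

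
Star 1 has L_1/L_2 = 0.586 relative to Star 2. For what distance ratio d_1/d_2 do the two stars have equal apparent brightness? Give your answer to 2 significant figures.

Equal flux requires L_1/d_1² = L_2/d_2², so d_1/d_2 = √(L_1/L_2)
= √(0.586) = 0.7655.

0.77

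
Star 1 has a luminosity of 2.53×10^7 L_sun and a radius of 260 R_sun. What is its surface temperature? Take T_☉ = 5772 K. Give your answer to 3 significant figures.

2.54×10^4 K

T/T_☉ = (L/L_☉)^(1/4) / (R/R_☉)^(1/2)
T = 5772 × (2.53×10^7)^(1/4) / √(260) = 5772 × 70.92 / 16.12 = 2.539×10^4 K.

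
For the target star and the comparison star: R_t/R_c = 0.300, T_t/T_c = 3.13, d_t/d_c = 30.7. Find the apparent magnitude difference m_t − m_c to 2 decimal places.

5.09

L_t/L_c = (0.300)²(3.13)⁴ = 8.638.
F_t/F_c = (L_t/L_c)/(d_t/d_c)² = 8.638/942.5 = 0.009165.
m_t − m_c = −2.5 log₁₀(0.009165) = 5.09.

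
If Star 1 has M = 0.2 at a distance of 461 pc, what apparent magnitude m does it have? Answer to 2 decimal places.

8.52

m = M + 5 log₁₀(d/10 pc) = 0.2 + 5 log₁₀(461/10)
  = 0.2 + 5 × 1.664 = 0.2 + 8.32 = 8.52.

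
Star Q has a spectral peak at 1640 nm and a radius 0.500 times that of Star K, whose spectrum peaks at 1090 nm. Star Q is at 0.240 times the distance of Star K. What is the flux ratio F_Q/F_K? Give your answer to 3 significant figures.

0.847

Wien's law: T_Q/T_K = λ_K/λ_Q = 1090/1640 = 0.6646.
L_Q/L_K = (R_Q/R_K)²(T_Q/T_K)⁴ = (0.500)²(0.6646)⁴ = 0.04878.
F_Q/F_K = (L_Q/L_K)/(d_Q/d_K)² = 0.04878/(0.240)² = 0.8469.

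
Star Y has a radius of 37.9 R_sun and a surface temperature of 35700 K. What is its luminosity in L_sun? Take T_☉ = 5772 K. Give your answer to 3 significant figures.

2.10×10^6 L_sun

L/L_☉ = (R/R_☉)² (T/T_☉)⁴ = (37.9)² × (35700/5772)⁴
       = 1436 × (6.185)⁴ = 1436 × 1463 = 2.102×10^6.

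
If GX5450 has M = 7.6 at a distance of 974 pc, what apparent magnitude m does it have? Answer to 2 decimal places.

17.54

m = M + 5 log₁₀(d/10 pc) = 7.6 + 5 log₁₀(974/10)
  = 7.6 + 5 × 1.989 = 7.6 + 9.94 = 17.54.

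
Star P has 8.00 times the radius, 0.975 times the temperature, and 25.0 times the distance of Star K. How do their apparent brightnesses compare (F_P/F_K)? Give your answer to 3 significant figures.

0.0925

L_P/L_K = (R_P/R_K)²(T_P/T_K)⁴ = (8.00)² × (0.975)⁴ = 57.84.
F_P/F_K = (L_P/L_K)/(d_P/d_K)² = 57.84 / (25.0)² = 0.09254.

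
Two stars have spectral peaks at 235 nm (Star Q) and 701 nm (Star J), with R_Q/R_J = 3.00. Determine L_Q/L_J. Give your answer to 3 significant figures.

713

Wien's law gives T ∝ 1/λ_max, so T_Q/T_J = λ_J/λ_Q = 701/235 = 2.983.
Then L ∝ R²T⁴ gives L_Q/L_J = (3.00)² × (2.983)⁴ = 9.000 × 79.18 = 712.6.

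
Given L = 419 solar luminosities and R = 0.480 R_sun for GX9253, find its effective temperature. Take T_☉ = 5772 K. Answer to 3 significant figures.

3.77×10^4 K

T/T_☉ = (L/L_☉)^(1/4) / (R/R_☉)^(1/2)
T = 5772 × (419)^(1/4) / √(0.480) = 5772 × 4.524 / 0.6928 = 3.769×10^4 K.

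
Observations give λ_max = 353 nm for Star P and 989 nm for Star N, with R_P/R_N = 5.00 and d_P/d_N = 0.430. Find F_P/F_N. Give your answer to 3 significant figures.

8.33×10^3

Wien's law: T_P/T_N = λ_N/λ_P = 989/353 = 2.802.
L_P/L_N = (R_P/R_N)²(T_P/T_N)⁴ = (5.00)²(2.802)⁴ = 1540.
F_P/F_N = (L_P/L_N)/(d_P/d_N)² = 1540/(0.430)² = 8331.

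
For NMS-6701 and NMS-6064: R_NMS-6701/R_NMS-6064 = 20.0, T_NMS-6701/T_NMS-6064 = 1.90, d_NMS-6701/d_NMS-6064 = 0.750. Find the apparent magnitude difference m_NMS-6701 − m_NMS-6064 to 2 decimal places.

-9.92

L_NMS-6701/L_NMS-6064 = (20.0)²(1.90)⁴ = 5213.
F_NMS-6701/F_NMS-6064 = (L_NMS-6701/L_NMS-6064)/(d_NMS-6701/d_NMS-6064)² = 5213/0.5625 = 9267.
m_NMS-6701 − m_NMS-6064 = −2.5 log₁₀(9267) = -9.92.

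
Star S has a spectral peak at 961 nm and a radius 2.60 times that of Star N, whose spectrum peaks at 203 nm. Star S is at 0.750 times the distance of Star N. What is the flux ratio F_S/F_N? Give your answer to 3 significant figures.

0.0239

Wien's law: T_S/T_N = λ_N/λ_S = 203/961 = 0.2112.
L_S/L_N = (R_S/R_N)²(T_S/T_N)⁴ = (2.60)²(0.2112)⁴ = 0.01346.
F_S/F_N = (L_S/L_N)/(d_S/d_N)² = 0.01346/(0.750)² = 0.02393.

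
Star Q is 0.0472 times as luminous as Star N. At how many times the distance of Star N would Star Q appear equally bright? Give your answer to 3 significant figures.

0.217

Equal flux requires L_Q/d_Q² = L_N/d_N², so d_Q/d_N = √(L_Q/L_N)
= √(0.0472) = 0.2173.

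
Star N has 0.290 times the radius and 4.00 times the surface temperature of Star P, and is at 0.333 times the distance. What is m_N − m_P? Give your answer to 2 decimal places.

L_N/L_P = (0.290)²(4.00)⁴ = 21.53.
F_N/F_P = (L_N/L_P)/(d_N/d_P)² = 21.53/0.1109 = 194.2.
m_N − m_P = −2.5 log₁₀(194.2) = -5.72.

-5.72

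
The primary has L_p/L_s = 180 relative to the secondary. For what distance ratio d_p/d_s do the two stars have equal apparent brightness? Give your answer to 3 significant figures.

13.4

Equal flux requires L_p/d_p² = L_s/d_s², so d_p/d_s = √(L_p/L_s)
= √(180) = 13.42.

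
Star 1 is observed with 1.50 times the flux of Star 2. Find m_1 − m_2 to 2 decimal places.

m_1 − m_2 = −2.5 log₁₀(F_1/F_2) = −2.5 log₁₀(1.50) = −2.5 × (0.176) = -0.440.

-0.44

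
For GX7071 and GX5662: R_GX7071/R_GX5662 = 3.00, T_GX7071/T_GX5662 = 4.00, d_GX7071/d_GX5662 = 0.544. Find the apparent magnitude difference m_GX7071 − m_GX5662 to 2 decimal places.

L_GX7071/L_GX5662 = (3.00)²(4.00)⁴ = 2304.
F_GX7071/F_GX5662 = (L_GX7071/L_GX5662)/(d_GX7071/d_GX5662)² = 2304/0.2959 = 7785.
m_GX7071 − m_GX5662 = −2.5 log₁₀(7785) = -9.73.

-9.73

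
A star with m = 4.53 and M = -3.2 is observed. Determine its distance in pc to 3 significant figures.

352 pc

m − M = 5 log₁₀(d/10 pc)
4.53 − (-3.2) = 7.73 = 5 log₁₀(d/10)
d = 10 × 10^(7.73/5) = 10 × 10^1.546 = 351.6 pc.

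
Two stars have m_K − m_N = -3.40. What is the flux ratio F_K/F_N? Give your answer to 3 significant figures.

F_K/F_N = 10^(−(m_K − m_N)/2.5) = 10^(3.40/2.5) = 10^1.360 = 22.91.

22.9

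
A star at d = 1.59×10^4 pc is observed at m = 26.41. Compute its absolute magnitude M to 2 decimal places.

M = m − 5 log₁₀(d/10 pc) = 26.41 − 5 log₁₀(1.59×10^4/10)
  = 26.41 − 5 × 3.201 = 26.41 − 16.01 = 10.40.

10.40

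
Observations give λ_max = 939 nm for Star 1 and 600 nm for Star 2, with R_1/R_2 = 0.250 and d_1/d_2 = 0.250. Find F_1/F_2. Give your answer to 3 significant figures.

0.167

Wien's law: T_1/T_2 = λ_2/λ_1 = 600/939 = 0.6390.
L_1/L_2 = (R_1/R_2)²(T_1/T_2)⁴ = (0.250)²(0.6390)⁴ = 0.01042.
F_1/F_2 = (L_1/L_2)/(d_1/d_2)² = 0.01042/(0.250)² = 0.1667.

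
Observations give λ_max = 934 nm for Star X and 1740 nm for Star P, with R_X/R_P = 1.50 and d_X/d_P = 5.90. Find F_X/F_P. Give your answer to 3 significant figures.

Wien's law: T_X/T_P = λ_P/λ_X = 1740/934 = 1.863.
L_X/L_P = (R_X/R_P)²(T_X/T_P)⁴ = (1.50)²(1.863)⁴ = 27.10.
F_X/F_P = (L_X/L_P)/(d_X/d_P)² = 27.10/(5.90)² = 0.7786.

0.779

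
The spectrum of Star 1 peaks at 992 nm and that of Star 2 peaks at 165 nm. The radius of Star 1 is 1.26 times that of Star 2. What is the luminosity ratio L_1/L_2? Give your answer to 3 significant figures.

Wien's law gives T ∝ 1/λ_max, so T_1/T_2 = λ_2/λ_1 = 165/992 = 0.1663.
Then L ∝ R²T⁴ gives L_1/L_2 = (1.26)² × (0.1663)⁴ = 1.588 × 7.654×10^-4 = 0.001215.

0.00122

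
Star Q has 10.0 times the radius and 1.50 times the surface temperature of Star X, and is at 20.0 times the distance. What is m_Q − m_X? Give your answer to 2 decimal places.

-0.26

L_Q/L_X = (10.0)²(1.50)⁴ = 506.2.
F_Q/F_X = (L_Q/L_X)/(d_Q/d_X)² = 506.2/400.0 = 1.266.
m_Q − m_X = −2.5 log₁₀(1.266) = -0.26.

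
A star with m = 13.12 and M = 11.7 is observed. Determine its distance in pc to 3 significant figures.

m − M = 5 log₁₀(d/10 pc)
13.12 − (11.7) = 1.42 = 5 log₁₀(d/10)
d = 10 × 10^(1.42/5) = 10 × 10^0.284 = 19.23 pc.

19.2 pc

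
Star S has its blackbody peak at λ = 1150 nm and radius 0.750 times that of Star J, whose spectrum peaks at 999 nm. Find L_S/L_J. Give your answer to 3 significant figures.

Wien's law gives T ∝ 1/λ_max, so T_S/T_J = λ_J/λ_S = 999/1150 = 0.8687.
Then L ∝ R²T⁴ gives L_S/L_J = (0.750)² × (0.8687)⁴ = 0.5625 × 0.5695 = 0.3203.

0.320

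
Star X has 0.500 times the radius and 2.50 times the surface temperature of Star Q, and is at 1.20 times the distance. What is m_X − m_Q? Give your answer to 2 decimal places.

-2.08

L_X/L_Q = (0.500)²(2.50)⁴ = 9.766.
F_X/F_Q = (L_X/L_Q)/(d_X/d_Q)² = 9.766/1.440 = 6.782.
m_X − m_Q = −2.5 log₁₀(6.782) = -2.08.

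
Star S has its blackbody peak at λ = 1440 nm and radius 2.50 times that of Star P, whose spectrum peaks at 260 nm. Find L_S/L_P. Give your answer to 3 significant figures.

0.00664

Wien's law gives T ∝ 1/λ_max, so T_S/T_P = λ_P/λ_S = 260/1440 = 0.1806.
Then L ∝ R²T⁴ gives L_S/L_P = (2.50)² × (0.1806)⁴ = 6.250 × 0.001063 = 0.006642.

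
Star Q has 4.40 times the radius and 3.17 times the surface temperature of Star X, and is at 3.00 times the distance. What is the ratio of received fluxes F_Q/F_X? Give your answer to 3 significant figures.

217

L_Q/L_X = (R_Q/R_X)²(T_Q/T_X)⁴ = (4.40)² × (3.17)⁴ = 1955.
F_Q/F_X = (L_Q/L_X)/(d_Q/d_X)² = 1955 / (3.00)² = 217.2.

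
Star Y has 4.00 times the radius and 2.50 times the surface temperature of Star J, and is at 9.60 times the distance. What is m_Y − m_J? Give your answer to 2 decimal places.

-2.08

L_Y/L_J = (4.00)²(2.50)⁴ = 625.0.
F_Y/F_J = (L_Y/L_J)/(d_Y/d_J)² = 625.0/92.16 = 6.782.
m_Y − m_J = −2.5 log₁₀(6.782) = -2.08.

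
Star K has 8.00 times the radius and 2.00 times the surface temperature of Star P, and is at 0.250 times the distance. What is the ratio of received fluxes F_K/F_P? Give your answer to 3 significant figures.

L_K/L_P = (R_K/R_P)²(T_K/T_P)⁴ = (8.00)² × (2.00)⁴ = 1024.
F_K/F_P = (L_K/L_P)/(d_K/d_P)² = 1024 / (0.250)² = 1.638×10^4.

1.64×10^4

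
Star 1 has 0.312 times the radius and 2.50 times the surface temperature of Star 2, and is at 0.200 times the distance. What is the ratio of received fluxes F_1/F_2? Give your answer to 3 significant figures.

95.1

L_1/L_2 = (R_1/R_2)²(T_1/T_2)⁴ = (0.312)² × (2.50)⁴ = 3.803.
F_1/F_2 = (L_1/L_2)/(d_1/d_2)² = 3.803 / (0.200)² = 95.06.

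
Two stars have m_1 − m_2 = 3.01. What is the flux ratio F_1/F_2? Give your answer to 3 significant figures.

F_1/F_2 = 10^(−(m_1 − m_2)/2.5) = 10^(-3.01/2.5) = 10^-1.204 = 0.06252.

0.0625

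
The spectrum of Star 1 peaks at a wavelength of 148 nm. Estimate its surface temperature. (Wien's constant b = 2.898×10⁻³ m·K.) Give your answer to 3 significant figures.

T = b/λ_max = 2.898×10⁻³ / (148×10⁻⁹) = 1.958×10^4 K.

1.96×10^4 K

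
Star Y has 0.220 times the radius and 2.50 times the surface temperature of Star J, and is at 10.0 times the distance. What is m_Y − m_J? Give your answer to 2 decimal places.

L_Y/L_J = (0.220)²(2.50)⁴ = 1.891.
F_Y/F_J = (L_Y/L_J)/(d_Y/d_J)² = 1.891/100.0 = 0.01891.
m_Y − m_J = −2.5 log₁₀(0.01891) = 4.31.

4.31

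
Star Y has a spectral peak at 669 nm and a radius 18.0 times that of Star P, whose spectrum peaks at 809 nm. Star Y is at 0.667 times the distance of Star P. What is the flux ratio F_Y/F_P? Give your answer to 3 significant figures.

1.56×10^3

Wien's law: T_Y/T_P = λ_P/λ_Y = 809/669 = 1.209.
L_Y/L_P = (R_Y/R_P)²(T_Y/T_P)⁴ = (18.0)²(1.209)⁴ = 692.8.
F_Y/F_P = (L_Y/L_P)/(d_Y/d_P)² = 692.8/(0.667)² = 1557.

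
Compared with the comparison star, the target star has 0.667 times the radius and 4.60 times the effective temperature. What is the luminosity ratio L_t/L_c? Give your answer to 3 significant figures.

199

From the Stefan–Boltzmann law, L ∝ R²T⁴, so
L_t/L_c = (R_t/R_c)² (T_t/T_c)⁴ = (0.667)² × (4.60)⁴ = 0.4449 × 447.7 = 199.2.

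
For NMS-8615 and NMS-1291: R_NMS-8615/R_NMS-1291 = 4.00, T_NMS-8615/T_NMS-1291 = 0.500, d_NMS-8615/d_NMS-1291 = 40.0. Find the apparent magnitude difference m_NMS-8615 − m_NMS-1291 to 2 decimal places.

8.01

L_NMS-8615/L_NMS-1291 = (4.00)²(0.500)⁴ = 1.000.
F_NMS-8615/F_NMS-1291 = (L_NMS-8615/L_NMS-1291)/(d_NMS-8615/d_NMS-1291)² = 1.000/1600 = 6.250×10^-4.
m_NMS-8615 − m_NMS-1291 = −2.5 log₁₀(6.250×10^-4) = 8.01.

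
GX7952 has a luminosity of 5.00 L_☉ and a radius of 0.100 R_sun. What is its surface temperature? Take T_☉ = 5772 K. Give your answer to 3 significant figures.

2.73×10^4 K

T/T_☉ = (L/L_☉)^(1/4) / (R/R_☉)^(1/2)
T = 5772 × (5.00)^(1/4) / √(0.100) = 5772 × 1.495 / 0.3162 = 2.729×10^4 K.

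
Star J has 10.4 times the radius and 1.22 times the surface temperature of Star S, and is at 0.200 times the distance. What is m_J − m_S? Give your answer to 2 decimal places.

-9.44

L_J/L_S = (10.4)²(1.22)⁴ = 239.6.
F_J/F_S = (L_J/L_S)/(d_J/d_S)² = 239.6/0.04000 = 5990.
m_J − m_S = −2.5 log₁₀(5990) = -9.44.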